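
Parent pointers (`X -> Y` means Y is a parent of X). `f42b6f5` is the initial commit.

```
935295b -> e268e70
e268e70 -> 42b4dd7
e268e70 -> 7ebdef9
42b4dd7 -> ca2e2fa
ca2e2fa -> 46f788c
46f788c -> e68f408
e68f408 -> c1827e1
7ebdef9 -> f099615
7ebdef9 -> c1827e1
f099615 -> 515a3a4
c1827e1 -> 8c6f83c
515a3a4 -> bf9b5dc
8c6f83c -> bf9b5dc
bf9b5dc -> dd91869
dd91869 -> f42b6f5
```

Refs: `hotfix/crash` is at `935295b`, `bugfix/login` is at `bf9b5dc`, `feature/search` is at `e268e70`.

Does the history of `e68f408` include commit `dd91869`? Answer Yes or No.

Yes

Ancestors of e68f408 (commits reachable by following parents): {8c6f83c, bf9b5dc, c1827e1, dd91869, e68f408, f42b6f5}.
dd91869 is in that set, so it is an ancestor of e68f408.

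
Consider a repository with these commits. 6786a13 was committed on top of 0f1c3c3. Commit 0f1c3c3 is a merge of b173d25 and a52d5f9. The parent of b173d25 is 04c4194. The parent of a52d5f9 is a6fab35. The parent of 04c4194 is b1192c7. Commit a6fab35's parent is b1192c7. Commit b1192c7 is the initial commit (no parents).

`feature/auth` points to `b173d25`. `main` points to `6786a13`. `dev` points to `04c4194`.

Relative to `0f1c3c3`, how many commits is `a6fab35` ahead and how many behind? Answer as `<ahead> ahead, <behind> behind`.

Reachable from a6fab35: {a6fab35, b1192c7}.
Reachable from 0f1c3c3: {04c4194, 0f1c3c3, a52d5f9, a6fab35, b1192c7, b173d25}.
Only in a6fab35's history (ahead): {} — 0.
Only in 0f1c3c3's history (behind): {04c4194, 0f1c3c3, a52d5f9, b173d25} — 4.

0 ahead, 4 behind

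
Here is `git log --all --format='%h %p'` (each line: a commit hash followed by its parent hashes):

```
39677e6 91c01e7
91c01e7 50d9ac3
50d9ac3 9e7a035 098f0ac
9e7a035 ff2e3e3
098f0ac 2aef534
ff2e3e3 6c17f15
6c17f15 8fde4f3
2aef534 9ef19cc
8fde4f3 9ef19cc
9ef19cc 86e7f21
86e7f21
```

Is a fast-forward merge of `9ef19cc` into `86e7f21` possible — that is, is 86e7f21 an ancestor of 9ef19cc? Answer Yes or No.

Yes

A fast-forward from 86e7f21 to 9ef19cc is possible iff 86e7f21 is an ancestor of 9ef19cc.
Ancestors of 9ef19cc: {86e7f21, 9ef19cc}.
86e7f21 is among them, so fast-forward is possible.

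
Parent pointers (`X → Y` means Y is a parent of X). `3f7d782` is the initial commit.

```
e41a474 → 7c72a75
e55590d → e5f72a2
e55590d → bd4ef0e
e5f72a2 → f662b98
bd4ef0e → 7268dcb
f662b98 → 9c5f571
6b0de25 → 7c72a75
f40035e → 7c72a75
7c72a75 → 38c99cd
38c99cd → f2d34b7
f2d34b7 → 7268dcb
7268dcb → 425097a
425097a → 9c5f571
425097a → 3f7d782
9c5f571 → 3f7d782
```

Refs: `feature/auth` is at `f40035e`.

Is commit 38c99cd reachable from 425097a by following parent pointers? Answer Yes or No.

Ancestors of 425097a: {3f7d782, 425097a, 9c5f571}.
38c99cd is not in that set, so it is not an ancestor of 425097a.

No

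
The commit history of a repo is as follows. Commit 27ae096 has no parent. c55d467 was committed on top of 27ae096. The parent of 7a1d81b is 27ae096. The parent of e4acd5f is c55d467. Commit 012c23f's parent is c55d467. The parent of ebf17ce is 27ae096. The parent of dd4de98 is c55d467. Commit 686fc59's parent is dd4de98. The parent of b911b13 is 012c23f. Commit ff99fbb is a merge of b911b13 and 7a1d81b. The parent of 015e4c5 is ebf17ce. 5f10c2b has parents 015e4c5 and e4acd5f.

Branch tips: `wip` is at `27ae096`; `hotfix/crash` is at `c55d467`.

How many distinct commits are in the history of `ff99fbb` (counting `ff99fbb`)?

6

Walking parent pointers from ff99fbb: reachable set = {012c23f, 27ae096, 7a1d81b, b911b13, c55d467, ff99fbb}.
That is 6 commits.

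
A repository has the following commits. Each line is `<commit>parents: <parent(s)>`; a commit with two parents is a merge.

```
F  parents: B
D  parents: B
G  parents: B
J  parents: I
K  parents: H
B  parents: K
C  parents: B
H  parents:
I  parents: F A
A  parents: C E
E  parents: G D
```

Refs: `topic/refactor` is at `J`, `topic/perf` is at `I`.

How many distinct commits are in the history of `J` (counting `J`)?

11

Walking parent pointers from J: reachable set = {A, B, C, D, E, F, G, H, I, J, K}.
That is 11 commits.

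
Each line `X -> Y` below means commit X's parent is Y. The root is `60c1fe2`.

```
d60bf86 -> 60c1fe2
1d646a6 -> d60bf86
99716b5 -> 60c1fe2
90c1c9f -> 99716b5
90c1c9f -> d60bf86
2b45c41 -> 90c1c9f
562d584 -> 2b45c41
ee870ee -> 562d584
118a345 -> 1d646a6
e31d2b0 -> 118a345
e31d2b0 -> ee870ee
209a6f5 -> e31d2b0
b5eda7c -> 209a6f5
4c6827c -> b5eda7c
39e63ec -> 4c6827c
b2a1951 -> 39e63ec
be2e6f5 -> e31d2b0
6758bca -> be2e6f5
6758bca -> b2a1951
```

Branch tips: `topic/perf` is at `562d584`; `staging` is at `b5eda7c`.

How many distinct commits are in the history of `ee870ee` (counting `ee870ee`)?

7

Walking parent pointers from ee870ee: reachable set = {2b45c41, 562d584, 60c1fe2, 90c1c9f, 99716b5, d60bf86, ee870ee}.
That is 7 commits.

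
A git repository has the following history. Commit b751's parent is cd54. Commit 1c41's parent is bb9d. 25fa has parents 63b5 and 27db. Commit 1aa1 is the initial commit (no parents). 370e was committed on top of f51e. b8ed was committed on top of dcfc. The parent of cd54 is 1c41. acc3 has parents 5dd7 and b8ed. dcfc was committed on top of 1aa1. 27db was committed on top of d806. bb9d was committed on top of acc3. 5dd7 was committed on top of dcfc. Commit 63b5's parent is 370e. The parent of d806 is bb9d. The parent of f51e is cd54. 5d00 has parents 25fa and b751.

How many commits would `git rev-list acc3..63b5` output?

Reachable from 63b5: {1aa1, 1c41, 370e, 5dd7, 63b5, acc3, b8ed, bb9d, cd54, dcfc, f51e}.
Reachable from acc3: {1aa1, 5dd7, acc3, b8ed, dcfc}.
In 63b5's history but not acc3's: {1c41, 370e, 63b5, bb9d, cd54, f51e} — 6 commits.

6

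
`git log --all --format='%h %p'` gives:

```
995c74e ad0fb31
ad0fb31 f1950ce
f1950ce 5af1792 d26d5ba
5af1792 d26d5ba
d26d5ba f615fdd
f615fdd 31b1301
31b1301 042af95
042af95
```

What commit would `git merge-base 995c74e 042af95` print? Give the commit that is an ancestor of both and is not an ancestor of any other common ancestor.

042af95

Ancestors of 995c74e: {042af95, 31b1301, 5af1792, 995c74e, ad0fb31, d26d5ba, f1950ce, f615fdd}.
Ancestors of 042af95: {042af95}.
Common ancestors: {042af95}.
The only common ancestor is 042af95, so it is the merge base.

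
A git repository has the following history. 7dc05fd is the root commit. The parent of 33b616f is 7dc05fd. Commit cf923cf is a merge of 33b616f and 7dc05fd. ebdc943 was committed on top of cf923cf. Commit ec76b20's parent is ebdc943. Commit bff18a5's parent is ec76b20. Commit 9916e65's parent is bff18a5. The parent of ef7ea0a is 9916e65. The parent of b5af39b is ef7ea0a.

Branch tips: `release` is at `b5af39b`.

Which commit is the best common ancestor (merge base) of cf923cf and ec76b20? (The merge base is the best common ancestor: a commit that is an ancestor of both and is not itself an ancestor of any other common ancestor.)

Ancestors of cf923cf: {33b616f, 7dc05fd, cf923cf}.
Ancestors of ec76b20: {33b616f, 7dc05fd, cf923cf, ebdc943, ec76b20}.
Common ancestors: {33b616f, 7dc05fd, cf923cf}.
Among these, cf923cf is not an ancestor of any other common ancestor — it is the merge base.

cf923cf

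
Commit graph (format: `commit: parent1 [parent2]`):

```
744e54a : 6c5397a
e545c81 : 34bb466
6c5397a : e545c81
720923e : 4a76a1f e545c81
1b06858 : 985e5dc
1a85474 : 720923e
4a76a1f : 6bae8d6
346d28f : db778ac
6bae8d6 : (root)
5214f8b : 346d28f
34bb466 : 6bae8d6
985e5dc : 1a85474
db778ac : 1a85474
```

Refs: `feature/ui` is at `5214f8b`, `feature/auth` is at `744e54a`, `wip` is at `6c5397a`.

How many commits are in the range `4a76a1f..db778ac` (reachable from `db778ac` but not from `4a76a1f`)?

5

Reachable from db778ac: {1a85474, 34bb466, 4a76a1f, 6bae8d6, 720923e, db778ac, e545c81}.
Reachable from 4a76a1f: {4a76a1f, 6bae8d6}.
In db778ac's history but not 4a76a1f's: {1a85474, 34bb466, 720923e, db778ac, e545c81} — 5 commits.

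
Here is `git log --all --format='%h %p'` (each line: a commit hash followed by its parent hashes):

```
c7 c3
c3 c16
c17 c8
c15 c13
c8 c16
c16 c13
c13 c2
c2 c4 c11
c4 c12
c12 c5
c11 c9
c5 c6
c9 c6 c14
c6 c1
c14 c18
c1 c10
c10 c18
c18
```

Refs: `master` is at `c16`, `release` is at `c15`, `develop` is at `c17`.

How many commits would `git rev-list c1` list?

3

Walking parent pointers from c1: reachable set = {c1, c10, c18}.
That is 3 commits.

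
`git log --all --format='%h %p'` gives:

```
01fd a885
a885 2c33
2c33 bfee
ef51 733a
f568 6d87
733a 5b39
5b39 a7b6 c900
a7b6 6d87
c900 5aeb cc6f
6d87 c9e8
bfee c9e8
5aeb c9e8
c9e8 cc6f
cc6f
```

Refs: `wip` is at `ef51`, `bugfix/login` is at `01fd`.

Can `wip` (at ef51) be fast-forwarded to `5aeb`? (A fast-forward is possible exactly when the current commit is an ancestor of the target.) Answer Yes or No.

No

A fast-forward from ef51 to 5aeb is possible iff ef51 is an ancestor of 5aeb.
Ancestors of 5aeb: {5aeb, c9e8, cc6f}.
ef51 is not among them, so fast-forward is not possible.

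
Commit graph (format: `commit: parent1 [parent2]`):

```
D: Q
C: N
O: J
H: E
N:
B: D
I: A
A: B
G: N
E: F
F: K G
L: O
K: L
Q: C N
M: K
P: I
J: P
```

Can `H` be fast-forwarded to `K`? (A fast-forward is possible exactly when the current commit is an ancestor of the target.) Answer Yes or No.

A fast-forward from H to K is possible iff H is an ancestor of K.
Ancestors of K: {A, B, C, D, I, J, K, L, N, O, P, Q}.
H is not among them, so fast-forward is not possible.

No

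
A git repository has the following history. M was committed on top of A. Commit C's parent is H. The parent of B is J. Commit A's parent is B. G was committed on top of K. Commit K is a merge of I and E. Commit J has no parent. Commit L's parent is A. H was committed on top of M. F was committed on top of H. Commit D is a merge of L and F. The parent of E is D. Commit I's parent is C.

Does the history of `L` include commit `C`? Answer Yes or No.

No

Ancestors of L: {A, B, J, L}.
C is not in that set, so it is not an ancestor of L.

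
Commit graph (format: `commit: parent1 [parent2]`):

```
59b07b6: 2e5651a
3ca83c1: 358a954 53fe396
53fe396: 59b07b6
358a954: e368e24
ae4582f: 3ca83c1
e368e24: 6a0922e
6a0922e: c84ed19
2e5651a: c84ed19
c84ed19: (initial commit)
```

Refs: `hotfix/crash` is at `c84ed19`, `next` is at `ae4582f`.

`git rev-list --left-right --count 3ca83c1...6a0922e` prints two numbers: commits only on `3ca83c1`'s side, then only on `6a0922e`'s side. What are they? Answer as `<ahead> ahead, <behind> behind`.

Reachable from 3ca83c1: {2e5651a, 358a954, 3ca83c1, 53fe396, 59b07b6, 6a0922e, c84ed19, e368e24}.
Reachable from 6a0922e: {6a0922e, c84ed19}.
Only in 3ca83c1's history (ahead): {2e5651a, 358a954, 3ca83c1, 53fe396, 59b07b6, e368e24} — 6.
Only in 6a0922e's history (behind): {} — 0.

6 ahead, 0 behind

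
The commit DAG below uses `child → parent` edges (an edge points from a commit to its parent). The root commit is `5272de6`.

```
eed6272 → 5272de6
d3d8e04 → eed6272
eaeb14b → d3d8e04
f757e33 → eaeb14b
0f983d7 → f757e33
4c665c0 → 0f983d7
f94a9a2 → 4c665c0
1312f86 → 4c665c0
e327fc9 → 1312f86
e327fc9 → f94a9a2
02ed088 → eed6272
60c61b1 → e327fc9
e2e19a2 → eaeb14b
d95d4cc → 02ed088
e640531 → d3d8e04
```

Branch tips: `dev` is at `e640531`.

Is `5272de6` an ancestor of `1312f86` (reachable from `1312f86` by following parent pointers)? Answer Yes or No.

Ancestors of 1312f86 (commits reachable by following parents): {0f983d7, 1312f86, 4c665c0, 5272de6, d3d8e04, eaeb14b, eed6272, f757e33}.
5272de6 is in that set, so it is an ancestor of 1312f86.

Yes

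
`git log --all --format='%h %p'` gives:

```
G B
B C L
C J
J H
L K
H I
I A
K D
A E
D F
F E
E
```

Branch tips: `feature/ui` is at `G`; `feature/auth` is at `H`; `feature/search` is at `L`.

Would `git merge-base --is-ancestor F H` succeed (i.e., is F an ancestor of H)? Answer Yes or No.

Ancestors of H: {A, E, H, I}.
F is not in that set, so it is not an ancestor of H.

No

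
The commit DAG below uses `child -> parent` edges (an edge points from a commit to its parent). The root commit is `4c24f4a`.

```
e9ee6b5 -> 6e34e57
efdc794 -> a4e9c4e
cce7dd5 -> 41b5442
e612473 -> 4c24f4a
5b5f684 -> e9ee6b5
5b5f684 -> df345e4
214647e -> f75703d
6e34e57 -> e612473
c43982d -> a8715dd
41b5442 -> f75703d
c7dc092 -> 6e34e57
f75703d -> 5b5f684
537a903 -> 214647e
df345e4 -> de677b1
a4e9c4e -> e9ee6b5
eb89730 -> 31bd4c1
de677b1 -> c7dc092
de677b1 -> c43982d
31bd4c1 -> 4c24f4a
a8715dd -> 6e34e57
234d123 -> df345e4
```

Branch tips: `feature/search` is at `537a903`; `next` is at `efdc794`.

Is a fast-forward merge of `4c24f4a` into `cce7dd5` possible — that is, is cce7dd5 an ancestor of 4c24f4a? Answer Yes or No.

A fast-forward from cce7dd5 to 4c24f4a is possible iff cce7dd5 is an ancestor of 4c24f4a.
Ancestors of 4c24f4a: {4c24f4a}.
cce7dd5 is not among them, so fast-forward is not possible.

No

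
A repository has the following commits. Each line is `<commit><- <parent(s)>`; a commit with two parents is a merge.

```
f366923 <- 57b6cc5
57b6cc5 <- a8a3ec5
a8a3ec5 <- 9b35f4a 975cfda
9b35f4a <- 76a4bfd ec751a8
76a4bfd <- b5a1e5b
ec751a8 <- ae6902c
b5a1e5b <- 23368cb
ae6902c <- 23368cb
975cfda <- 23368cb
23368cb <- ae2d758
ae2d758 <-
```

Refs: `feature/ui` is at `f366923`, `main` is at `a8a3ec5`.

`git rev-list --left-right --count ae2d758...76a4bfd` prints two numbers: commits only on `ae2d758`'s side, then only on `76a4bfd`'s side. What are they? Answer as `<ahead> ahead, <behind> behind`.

0 ahead, 3 behind

Reachable from ae2d758: {ae2d758}.
Reachable from 76a4bfd: {23368cb, 76a4bfd, ae2d758, b5a1e5b}.
Only in ae2d758's history (ahead): {} — 0.
Only in 76a4bfd's history (behind): {23368cb, 76a4bfd, b5a1e5b} — 3.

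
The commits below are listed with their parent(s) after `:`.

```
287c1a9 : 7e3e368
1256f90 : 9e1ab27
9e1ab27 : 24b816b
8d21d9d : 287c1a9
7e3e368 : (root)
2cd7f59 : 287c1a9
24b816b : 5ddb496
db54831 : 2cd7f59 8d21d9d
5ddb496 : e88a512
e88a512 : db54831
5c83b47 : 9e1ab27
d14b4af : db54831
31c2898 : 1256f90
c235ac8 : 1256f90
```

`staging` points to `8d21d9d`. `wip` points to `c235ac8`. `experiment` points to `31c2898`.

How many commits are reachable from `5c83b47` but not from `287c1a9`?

Reachable from 5c83b47: {24b816b, 287c1a9, 2cd7f59, 5c83b47, 5ddb496, 7e3e368, 8d21d9d, 9e1ab27, db54831, e88a512}.
Reachable from 287c1a9: {287c1a9, 7e3e368}.
In 5c83b47's history but not 287c1a9's: {24b816b, 2cd7f59, 5c83b47, 5ddb496, 8d21d9d, 9e1ab27, db54831, e88a512} — 8 commits.

8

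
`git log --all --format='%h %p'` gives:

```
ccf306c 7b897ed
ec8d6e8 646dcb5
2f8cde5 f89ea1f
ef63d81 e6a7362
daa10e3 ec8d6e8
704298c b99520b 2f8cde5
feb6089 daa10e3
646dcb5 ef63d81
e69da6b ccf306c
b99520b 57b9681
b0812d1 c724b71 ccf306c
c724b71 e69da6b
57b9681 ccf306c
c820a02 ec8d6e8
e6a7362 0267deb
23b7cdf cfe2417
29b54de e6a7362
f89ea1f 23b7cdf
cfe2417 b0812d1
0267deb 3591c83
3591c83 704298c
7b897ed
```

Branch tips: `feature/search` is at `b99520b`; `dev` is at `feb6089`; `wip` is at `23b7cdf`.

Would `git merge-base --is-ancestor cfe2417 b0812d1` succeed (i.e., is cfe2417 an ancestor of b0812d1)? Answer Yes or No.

Ancestors of b0812d1: {7b897ed, b0812d1, c724b71, ccf306c, e69da6b}.
cfe2417 is not in that set, so it is not an ancestor of b0812d1.

No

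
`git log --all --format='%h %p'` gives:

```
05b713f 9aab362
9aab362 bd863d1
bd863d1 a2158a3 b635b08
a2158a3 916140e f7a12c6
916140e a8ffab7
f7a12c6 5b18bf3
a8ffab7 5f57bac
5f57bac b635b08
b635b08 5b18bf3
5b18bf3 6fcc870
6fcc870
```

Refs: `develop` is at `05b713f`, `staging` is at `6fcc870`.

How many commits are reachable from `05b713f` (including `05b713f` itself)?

11

Walking parent pointers from 05b713f: reachable set = {05b713f, 5b18bf3, 5f57bac, 6fcc870, 916140e, 9aab362, a2158a3, a8ffab7, b635b08, bd863d1, f7a12c6}.
That is 11 commits.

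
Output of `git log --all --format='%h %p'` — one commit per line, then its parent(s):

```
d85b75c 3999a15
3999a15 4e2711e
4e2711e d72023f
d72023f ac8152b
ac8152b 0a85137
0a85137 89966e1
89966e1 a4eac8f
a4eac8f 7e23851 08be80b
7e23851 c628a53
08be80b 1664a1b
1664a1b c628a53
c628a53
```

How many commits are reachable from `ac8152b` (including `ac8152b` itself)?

8

Walking parent pointers from ac8152b: reachable set = {08be80b, 0a85137, 1664a1b, 7e23851, 89966e1, a4eac8f, ac8152b, c628a53}.
That is 8 commits.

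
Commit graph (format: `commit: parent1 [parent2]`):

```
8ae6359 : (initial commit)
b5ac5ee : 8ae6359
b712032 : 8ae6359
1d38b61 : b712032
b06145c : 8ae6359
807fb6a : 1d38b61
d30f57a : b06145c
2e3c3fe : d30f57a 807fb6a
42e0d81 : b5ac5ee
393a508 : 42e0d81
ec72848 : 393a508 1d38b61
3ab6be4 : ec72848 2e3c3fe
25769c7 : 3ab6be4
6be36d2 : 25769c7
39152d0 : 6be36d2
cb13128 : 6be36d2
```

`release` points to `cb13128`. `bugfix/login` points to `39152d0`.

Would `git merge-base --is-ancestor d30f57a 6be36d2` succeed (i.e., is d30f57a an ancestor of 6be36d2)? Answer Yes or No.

Yes

Ancestors of 6be36d2 (commits reachable by following parents): {1d38b61, 25769c7, 2e3c3fe, 393a508, 3ab6be4, 42e0d81, 6be36d2, 807fb6a, 8ae6359, b06145c, b5ac5ee, b712032, d30f57a, ec72848}.
d30f57a is in that set, so it is an ancestor of 6be36d2.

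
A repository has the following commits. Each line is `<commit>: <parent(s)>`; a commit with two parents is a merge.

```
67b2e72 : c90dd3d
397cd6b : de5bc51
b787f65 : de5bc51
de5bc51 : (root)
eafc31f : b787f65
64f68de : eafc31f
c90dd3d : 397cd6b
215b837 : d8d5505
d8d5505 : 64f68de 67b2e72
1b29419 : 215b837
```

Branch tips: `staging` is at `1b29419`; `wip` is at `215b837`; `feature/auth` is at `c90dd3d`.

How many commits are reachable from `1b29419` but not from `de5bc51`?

9

Reachable from 1b29419: {1b29419, 215b837, 397cd6b, 64f68de, 67b2e72, b787f65, c90dd3d, d8d5505, de5bc51, eafc31f}.
Reachable from de5bc51: {de5bc51}.
In 1b29419's history but not de5bc51's: {1b29419, 215b837, 397cd6b, 64f68de, 67b2e72, b787f65, c90dd3d, d8d5505, eafc31f} — 9 commits.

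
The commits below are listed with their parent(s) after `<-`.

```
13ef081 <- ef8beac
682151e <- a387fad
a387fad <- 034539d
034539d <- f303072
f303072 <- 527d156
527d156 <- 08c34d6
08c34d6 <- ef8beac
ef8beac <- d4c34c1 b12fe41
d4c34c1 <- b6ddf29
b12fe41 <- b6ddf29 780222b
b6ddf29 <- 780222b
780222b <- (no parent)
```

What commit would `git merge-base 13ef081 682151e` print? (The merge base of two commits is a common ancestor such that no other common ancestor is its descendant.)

Ancestors of 13ef081: {13ef081, 780222b, b12fe41, b6ddf29, d4c34c1, ef8beac}.
Ancestors of 682151e: {034539d, 08c34d6, 527d156, 682151e, 780222b, a387fad, b12fe41, b6ddf29, d4c34c1, ef8beac, f303072}.
Common ancestors: {780222b, b12fe41, b6ddf29, d4c34c1, ef8beac}.
Among these, ef8beac is not an ancestor of any other common ancestor — it is the merge base.

ef8beac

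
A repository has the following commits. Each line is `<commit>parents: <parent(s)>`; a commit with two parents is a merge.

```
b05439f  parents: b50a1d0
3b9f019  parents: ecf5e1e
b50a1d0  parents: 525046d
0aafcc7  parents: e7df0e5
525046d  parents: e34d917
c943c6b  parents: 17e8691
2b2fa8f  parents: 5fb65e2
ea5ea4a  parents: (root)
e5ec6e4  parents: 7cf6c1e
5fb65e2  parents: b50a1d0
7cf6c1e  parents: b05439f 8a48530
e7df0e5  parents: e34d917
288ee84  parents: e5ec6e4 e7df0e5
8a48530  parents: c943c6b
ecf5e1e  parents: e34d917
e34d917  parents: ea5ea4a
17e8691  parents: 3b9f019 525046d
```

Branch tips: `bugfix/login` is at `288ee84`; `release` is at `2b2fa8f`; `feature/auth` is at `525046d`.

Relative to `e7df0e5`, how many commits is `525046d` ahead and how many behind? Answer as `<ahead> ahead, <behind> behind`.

Reachable from 525046d: {525046d, e34d917, ea5ea4a}.
Reachable from e7df0e5: {e34d917, e7df0e5, ea5ea4a}.
Only in 525046d's history (ahead): {525046d} — 1.
Only in e7df0e5's history (behind): {e7df0e5} — 1.

1 ahead, 1 behind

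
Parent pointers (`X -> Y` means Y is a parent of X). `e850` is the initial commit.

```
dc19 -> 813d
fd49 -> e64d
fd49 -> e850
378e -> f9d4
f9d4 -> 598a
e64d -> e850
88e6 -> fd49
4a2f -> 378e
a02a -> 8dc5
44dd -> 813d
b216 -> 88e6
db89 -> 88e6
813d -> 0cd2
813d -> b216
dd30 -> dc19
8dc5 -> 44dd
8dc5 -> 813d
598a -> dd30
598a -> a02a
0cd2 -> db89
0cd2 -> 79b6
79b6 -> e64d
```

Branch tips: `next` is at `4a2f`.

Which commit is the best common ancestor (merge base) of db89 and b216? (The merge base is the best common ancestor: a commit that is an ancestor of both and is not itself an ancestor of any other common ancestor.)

88e6

Ancestors of db89: {88e6, db89, e64d, e850, fd49}.
Ancestors of b216: {88e6, b216, e64d, e850, fd49}.
Common ancestors: {88e6, e64d, e850, fd49}.
Among these, 88e6 is not an ancestor of any other common ancestor — it is the merge base.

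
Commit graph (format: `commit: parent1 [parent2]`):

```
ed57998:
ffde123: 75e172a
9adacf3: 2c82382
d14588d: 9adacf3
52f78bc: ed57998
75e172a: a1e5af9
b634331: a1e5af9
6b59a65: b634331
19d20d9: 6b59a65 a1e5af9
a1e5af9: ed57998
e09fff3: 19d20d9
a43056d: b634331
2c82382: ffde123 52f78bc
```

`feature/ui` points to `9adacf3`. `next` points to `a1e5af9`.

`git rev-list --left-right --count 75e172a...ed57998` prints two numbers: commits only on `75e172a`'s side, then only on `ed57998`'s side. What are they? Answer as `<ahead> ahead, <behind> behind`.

Reachable from 75e172a: {75e172a, a1e5af9, ed57998}.
Reachable from ed57998: {ed57998}.
Only in 75e172a's history (ahead): {75e172a, a1e5af9} — 2.
Only in ed57998's history (behind): {} — 0.

2 ahead, 0 behind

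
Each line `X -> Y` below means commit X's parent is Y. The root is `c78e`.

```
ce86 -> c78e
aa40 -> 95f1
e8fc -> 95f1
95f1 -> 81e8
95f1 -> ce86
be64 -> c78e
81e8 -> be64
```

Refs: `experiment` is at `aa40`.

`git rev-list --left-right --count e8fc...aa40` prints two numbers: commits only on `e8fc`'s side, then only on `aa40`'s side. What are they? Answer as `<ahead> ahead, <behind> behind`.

Reachable from e8fc: {81e8, 95f1, be64, c78e, ce86, e8fc}.
Reachable from aa40: {81e8, 95f1, aa40, be64, c78e, ce86}.
Only in e8fc's history (ahead): {e8fc} — 1.
Only in aa40's history (behind): {aa40} — 1.

1 ahead, 1 behind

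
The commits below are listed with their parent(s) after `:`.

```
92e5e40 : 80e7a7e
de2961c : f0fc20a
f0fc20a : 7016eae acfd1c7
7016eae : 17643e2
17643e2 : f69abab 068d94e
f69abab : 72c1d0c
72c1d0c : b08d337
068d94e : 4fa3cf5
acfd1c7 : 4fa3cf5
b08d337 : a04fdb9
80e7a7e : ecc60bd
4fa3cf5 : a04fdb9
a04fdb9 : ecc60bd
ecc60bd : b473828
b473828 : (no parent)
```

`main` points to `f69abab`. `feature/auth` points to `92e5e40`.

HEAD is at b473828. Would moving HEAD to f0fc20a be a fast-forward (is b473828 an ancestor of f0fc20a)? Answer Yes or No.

A fast-forward from b473828 to f0fc20a is possible iff b473828 is an ancestor of f0fc20a.
Ancestors of f0fc20a: {068d94e, 17643e2, 4fa3cf5, 7016eae, 72c1d0c, a04fdb9, acfd1c7, b08d337, b473828, ecc60bd, f0fc20a, f69abab}.
b473828 is among them, so fast-forward is possible.

Yes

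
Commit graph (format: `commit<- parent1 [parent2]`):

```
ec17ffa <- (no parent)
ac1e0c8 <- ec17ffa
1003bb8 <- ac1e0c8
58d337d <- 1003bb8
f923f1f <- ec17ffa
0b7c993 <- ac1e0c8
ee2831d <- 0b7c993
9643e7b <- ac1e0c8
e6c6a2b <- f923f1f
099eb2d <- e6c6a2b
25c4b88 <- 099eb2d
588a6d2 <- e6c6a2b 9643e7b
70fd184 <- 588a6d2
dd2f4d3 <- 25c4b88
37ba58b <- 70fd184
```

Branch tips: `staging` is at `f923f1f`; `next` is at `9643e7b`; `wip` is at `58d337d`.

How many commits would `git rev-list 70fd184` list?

7

Walking parent pointers from 70fd184: reachable set = {588a6d2, 70fd184, 9643e7b, ac1e0c8, e6c6a2b, ec17ffa, f923f1f}.
That is 7 commits.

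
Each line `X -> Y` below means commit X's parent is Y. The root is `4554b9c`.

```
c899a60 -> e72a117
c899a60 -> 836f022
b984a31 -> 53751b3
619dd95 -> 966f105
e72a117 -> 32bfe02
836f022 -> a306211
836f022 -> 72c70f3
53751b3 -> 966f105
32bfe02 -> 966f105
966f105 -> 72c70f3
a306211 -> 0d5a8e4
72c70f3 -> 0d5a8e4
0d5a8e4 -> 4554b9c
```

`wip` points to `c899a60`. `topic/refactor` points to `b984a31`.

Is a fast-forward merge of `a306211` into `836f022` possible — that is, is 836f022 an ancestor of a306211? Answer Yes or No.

No

A fast-forward from 836f022 to a306211 is possible iff 836f022 is an ancestor of a306211.
Ancestors of a306211: {0d5a8e4, 4554b9c, a306211}.
836f022 is not among them, so fast-forward is not possible.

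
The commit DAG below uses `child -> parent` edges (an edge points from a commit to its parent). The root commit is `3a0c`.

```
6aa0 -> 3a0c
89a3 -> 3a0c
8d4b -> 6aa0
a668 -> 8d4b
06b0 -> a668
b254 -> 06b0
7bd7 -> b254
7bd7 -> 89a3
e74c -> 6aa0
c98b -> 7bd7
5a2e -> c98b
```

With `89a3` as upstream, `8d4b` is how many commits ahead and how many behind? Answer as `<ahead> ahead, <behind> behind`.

2 ahead, 1 behind

Reachable from 8d4b: {3a0c, 6aa0, 8d4b}.
Reachable from 89a3: {3a0c, 89a3}.
Only in 8d4b's history (ahead): {6aa0, 8d4b} — 2.
Only in 89a3's history (behind): {89a3} — 1.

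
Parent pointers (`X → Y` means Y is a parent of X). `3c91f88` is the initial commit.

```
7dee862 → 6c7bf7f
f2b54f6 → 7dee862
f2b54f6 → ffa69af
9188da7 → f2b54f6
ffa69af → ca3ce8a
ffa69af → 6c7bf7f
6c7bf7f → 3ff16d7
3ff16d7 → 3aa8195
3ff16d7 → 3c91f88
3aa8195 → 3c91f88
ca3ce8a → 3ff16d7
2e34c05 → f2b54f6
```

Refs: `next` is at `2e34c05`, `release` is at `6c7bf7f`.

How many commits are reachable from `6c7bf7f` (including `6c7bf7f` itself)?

4

Walking parent pointers from 6c7bf7f: reachable set = {3aa8195, 3c91f88, 3ff16d7, 6c7bf7f}.
That is 4 commits.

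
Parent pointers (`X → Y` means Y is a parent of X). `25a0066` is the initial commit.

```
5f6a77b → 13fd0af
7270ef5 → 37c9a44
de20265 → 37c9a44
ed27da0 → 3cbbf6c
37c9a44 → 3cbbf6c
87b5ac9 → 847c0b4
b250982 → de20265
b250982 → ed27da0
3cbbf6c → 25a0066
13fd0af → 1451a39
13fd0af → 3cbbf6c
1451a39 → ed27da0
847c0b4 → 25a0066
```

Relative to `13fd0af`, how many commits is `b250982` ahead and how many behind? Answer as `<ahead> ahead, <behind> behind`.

3 ahead, 2 behind

Reachable from b250982: {25a0066, 37c9a44, 3cbbf6c, b250982, de20265, ed27da0}.
Reachable from 13fd0af: {13fd0af, 1451a39, 25a0066, 3cbbf6c, ed27da0}.
Only in b250982's history (ahead): {37c9a44, b250982, de20265} — 3.
Only in 13fd0af's history (behind): {13fd0af, 1451a39} — 2.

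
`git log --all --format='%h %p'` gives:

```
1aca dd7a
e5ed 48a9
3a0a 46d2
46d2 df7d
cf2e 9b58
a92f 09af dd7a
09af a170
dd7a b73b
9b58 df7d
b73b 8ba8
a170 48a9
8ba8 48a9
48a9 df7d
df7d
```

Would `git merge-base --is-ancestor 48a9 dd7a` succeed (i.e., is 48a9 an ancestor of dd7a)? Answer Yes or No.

Ancestors of dd7a (commits reachable by following parents): {48a9, 8ba8, b73b, dd7a, df7d}.
48a9 is in that set, so it is an ancestor of dd7a.

Yes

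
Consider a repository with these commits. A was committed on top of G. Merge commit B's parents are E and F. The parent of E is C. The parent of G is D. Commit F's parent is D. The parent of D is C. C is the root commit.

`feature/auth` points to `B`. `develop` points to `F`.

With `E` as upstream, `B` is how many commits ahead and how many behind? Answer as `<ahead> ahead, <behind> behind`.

3 ahead, 0 behind

Reachable from B: {B, C, D, E, F}.
Reachable from E: {C, E}.
Only in B's history (ahead): {B, D, F} — 3.
Only in E's history (behind): {} — 0.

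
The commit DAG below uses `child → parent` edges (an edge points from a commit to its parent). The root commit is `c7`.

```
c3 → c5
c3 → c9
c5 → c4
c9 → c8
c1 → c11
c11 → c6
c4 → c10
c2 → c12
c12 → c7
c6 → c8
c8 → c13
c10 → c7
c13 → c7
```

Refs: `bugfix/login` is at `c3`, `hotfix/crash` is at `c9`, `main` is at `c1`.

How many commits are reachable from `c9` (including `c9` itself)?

4

Walking parent pointers from c9: reachable set = {c13, c7, c8, c9}.
That is 4 commits.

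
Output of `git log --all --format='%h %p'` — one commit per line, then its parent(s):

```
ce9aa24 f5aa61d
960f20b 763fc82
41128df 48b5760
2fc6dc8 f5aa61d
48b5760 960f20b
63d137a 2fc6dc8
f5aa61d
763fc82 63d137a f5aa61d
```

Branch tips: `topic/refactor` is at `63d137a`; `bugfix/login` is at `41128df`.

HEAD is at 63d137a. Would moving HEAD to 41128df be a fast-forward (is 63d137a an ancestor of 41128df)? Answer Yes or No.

Yes

A fast-forward from 63d137a to 41128df is possible iff 63d137a is an ancestor of 41128df.
Ancestors of 41128df: {2fc6dc8, 41128df, 48b5760, 63d137a, 763fc82, 960f20b, f5aa61d}.
63d137a is among them, so fast-forward is possible.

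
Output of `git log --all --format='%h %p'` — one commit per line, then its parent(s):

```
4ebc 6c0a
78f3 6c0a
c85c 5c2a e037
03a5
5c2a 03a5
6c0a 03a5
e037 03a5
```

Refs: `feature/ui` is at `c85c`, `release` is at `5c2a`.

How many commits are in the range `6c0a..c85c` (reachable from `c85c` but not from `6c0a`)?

3

Reachable from c85c: {03a5, 5c2a, c85c, e037}.
Reachable from 6c0a: {03a5, 6c0a}.
In c85c's history but not 6c0a's: {5c2a, c85c, e037} — 3 commits.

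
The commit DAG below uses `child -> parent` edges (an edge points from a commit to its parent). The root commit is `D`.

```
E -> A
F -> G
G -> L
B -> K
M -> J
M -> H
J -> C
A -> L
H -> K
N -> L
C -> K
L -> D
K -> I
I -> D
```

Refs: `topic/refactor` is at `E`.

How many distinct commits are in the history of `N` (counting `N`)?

Walking parent pointers from N: reachable set = {D, L, N}.
That is 3 commits.

3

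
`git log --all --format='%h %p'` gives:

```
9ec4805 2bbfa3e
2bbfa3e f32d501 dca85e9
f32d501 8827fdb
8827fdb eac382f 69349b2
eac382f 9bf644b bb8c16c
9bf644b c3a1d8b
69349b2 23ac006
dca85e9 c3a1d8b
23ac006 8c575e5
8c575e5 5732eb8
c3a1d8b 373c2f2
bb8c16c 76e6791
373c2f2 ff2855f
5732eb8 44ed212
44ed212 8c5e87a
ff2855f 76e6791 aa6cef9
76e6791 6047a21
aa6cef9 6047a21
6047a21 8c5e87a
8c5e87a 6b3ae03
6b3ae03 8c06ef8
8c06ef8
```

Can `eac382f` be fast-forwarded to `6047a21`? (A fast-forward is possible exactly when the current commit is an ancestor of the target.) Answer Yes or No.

A fast-forward from eac382f to 6047a21 is possible iff eac382f is an ancestor of 6047a21.
Ancestors of 6047a21: {6047a21, 6b3ae03, 8c06ef8, 8c5e87a}.
eac382f is not among them, so fast-forward is not possible.

No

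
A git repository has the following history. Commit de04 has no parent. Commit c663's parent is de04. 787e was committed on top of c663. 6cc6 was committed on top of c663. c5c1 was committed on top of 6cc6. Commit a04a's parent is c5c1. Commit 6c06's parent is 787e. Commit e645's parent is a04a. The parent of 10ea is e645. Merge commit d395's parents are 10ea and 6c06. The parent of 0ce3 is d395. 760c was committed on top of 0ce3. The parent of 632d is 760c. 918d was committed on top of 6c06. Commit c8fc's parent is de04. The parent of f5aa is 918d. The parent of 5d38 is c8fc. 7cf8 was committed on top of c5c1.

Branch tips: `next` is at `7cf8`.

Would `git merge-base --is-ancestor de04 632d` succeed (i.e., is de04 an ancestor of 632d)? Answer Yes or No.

Ancestors of 632d (commits reachable by following parents): {0ce3, 10ea, 632d, 6c06, 6cc6, 760c, 787e, a04a, c5c1, c663, d395, de04, e645}.
de04 is in that set, so it is an ancestor of 632d.

Yes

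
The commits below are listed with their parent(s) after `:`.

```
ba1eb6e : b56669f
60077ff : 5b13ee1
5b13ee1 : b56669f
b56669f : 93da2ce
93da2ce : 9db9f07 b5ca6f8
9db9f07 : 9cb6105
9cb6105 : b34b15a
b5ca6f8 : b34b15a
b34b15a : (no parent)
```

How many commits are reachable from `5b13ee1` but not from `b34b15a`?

Reachable from 5b13ee1: {5b13ee1, 93da2ce, 9cb6105, 9db9f07, b34b15a, b56669f, b5ca6f8}.
Reachable from b34b15a: {b34b15a}.
In 5b13ee1's history but not b34b15a's: {5b13ee1, 93da2ce, 9cb6105, 9db9f07, b56669f, b5ca6f8} — 6 commits.

6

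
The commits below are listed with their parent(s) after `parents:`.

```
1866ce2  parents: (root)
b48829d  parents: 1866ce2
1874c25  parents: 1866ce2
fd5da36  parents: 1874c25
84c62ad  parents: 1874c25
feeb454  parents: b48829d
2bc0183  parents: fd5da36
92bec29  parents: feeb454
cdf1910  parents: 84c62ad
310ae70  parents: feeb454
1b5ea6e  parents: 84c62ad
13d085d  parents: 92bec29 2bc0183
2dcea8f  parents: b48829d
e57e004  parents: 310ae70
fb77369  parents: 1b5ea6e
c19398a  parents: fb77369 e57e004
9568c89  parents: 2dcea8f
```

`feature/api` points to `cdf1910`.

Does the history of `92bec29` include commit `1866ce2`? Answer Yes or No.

Ancestors of 92bec29 (commits reachable by following parents): {1866ce2, 92bec29, b48829d, feeb454}.
1866ce2 is in that set, so it is an ancestor of 92bec29.

Yes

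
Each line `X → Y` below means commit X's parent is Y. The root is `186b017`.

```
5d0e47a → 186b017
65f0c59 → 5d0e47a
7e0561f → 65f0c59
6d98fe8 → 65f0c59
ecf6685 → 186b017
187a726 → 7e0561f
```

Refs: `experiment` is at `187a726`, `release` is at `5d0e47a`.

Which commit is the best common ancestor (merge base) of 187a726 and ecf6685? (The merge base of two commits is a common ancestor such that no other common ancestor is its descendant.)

Ancestors of 187a726: {186b017, 187a726, 5d0e47a, 65f0c59, 7e0561f}.
Ancestors of ecf6685: {186b017, ecf6685}.
Common ancestors: {186b017}.
The only common ancestor is 186b017, so it is the merge base.

186b017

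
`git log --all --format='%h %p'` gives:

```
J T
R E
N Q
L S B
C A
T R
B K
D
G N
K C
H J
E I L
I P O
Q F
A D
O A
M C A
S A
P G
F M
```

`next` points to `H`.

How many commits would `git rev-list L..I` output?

8

Reachable from I: {A, C, D, F, G, I, M, N, O, P, Q}.
Reachable from L: {A, B, C, D, K, L, S}.
In I's history but not L's: {F, G, I, M, N, O, P, Q} — 8 commits.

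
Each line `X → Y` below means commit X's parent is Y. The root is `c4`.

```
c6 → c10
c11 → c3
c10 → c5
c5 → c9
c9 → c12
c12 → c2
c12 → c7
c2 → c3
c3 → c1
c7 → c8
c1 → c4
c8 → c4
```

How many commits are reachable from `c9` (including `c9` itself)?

8

Walking parent pointers from c9: reachable set = {c1, c12, c2, c3, c4, c7, c8, c9}.
That is 8 commits.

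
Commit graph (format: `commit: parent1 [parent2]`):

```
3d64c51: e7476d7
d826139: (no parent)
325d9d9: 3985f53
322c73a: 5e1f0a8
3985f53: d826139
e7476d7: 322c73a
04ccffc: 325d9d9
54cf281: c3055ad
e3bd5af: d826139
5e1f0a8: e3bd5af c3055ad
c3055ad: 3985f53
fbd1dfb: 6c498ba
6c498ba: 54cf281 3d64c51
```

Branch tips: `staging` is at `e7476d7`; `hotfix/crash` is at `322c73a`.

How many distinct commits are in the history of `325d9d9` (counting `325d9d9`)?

3

Walking parent pointers from 325d9d9: reachable set = {325d9d9, 3985f53, d826139}.
That is 3 commits.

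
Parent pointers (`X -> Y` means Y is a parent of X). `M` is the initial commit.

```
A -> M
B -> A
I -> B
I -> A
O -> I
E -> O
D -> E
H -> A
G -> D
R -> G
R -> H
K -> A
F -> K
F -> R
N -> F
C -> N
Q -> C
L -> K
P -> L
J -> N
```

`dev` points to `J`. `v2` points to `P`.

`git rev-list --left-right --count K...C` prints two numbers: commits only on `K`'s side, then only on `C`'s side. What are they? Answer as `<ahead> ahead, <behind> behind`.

Reachable from K: {A, K, M}.
Reachable from C: {A, B, C, D, E, F, G, H, I, K, M, N, O, R}.
Only in K's history (ahead): {} — 0.
Only in C's history (behind): {B, C, D, E, F, G, H, I, N, O, R} — 11.

0 ahead, 11 behind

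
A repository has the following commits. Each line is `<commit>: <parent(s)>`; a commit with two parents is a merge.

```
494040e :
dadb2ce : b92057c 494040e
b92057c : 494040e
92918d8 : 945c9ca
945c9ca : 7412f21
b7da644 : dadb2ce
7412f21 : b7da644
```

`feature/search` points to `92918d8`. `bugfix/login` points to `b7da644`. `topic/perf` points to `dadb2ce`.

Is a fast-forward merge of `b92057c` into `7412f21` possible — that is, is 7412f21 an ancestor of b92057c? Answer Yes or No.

No

A fast-forward from 7412f21 to b92057c is possible iff 7412f21 is an ancestor of b92057c.
Ancestors of b92057c: {494040e, b92057c}.
7412f21 is not among them, so fast-forward is not possible.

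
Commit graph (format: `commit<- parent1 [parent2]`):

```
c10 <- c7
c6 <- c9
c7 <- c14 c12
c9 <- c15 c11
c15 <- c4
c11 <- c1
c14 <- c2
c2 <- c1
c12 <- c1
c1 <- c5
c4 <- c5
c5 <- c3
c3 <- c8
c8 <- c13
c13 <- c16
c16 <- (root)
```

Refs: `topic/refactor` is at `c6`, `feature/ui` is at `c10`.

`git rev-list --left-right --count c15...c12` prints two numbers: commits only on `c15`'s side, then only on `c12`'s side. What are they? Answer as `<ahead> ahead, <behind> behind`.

2 ahead, 2 behind

Reachable from c15: {c13, c15, c16, c3, c4, c5, c8}.
Reachable from c12: {c1, c12, c13, c16, c3, c5, c8}.
Only in c15's history (ahead): {c15, c4} — 2.
Only in c12's history (behind): {c1, c12} — 2.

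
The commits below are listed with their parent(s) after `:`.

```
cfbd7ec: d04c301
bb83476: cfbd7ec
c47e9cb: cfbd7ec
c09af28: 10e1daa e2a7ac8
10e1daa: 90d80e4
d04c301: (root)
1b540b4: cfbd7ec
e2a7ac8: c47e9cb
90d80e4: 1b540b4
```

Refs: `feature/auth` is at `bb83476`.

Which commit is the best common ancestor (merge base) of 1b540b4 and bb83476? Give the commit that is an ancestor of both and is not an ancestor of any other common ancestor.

Ancestors of 1b540b4: {1b540b4, cfbd7ec, d04c301}.
Ancestors of bb83476: {bb83476, cfbd7ec, d04c301}.
Common ancestors: {cfbd7ec, d04c301}.
Among these, cfbd7ec is not an ancestor of any other common ancestor — it is the merge base.

cfbd7ec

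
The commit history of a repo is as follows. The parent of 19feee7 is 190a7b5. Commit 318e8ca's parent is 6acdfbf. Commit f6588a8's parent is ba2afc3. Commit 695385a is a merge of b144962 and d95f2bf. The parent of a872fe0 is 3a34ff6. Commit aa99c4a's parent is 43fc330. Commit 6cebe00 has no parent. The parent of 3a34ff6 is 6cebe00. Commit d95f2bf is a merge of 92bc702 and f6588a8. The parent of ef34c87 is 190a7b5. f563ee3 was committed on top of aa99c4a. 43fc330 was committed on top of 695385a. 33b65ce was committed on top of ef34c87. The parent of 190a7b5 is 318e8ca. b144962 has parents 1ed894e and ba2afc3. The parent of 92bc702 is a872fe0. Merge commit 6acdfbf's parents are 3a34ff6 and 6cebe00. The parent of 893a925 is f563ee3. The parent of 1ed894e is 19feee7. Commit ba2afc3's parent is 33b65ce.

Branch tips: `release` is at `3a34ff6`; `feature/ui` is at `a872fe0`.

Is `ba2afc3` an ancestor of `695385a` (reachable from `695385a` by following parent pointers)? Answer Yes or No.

Yes

Ancestors of 695385a (commits reachable by following parents): {190a7b5, 19feee7, 1ed894e, 318e8ca, 33b65ce, 3a34ff6, 695385a, 6acdfbf, 6cebe00, 92bc702, a872fe0, b144962, ba2afc3, d95f2bf, ef34c87, f6588a8}.
ba2afc3 is in that set, so it is an ancestor of 695385a.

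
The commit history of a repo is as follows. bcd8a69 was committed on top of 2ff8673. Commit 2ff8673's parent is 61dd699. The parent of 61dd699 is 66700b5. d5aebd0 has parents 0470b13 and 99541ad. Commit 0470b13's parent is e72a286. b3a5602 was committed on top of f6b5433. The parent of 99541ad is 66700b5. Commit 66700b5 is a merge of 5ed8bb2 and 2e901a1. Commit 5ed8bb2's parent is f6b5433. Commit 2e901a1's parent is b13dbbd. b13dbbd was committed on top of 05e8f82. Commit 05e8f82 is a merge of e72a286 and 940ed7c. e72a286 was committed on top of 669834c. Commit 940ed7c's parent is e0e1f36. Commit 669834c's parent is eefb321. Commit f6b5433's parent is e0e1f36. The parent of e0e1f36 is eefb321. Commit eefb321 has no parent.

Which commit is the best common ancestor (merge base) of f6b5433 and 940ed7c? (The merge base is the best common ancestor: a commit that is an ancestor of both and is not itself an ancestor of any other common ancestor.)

Ancestors of f6b5433: {e0e1f36, eefb321, f6b5433}.
Ancestors of 940ed7c: {940ed7c, e0e1f36, eefb321}.
Common ancestors: {e0e1f36, eefb321}.
Among these, e0e1f36 is not an ancestor of any other common ancestor — it is the merge base.

e0e1f36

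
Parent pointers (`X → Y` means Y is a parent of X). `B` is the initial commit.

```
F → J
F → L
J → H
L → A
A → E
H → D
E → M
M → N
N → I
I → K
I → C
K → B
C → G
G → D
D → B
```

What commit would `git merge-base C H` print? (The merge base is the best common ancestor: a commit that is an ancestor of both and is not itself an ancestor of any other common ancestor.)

Ancestors of C: {B, C, D, G}.
Ancestors of H: {B, D, H}.
Common ancestors: {B, D}.
Among these, D is not an ancestor of any other common ancestor — it is the merge base.

D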